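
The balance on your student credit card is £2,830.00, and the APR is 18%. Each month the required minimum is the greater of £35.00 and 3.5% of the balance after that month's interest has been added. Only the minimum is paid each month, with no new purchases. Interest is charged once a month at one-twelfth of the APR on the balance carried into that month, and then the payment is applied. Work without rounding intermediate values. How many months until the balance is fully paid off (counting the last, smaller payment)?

Monthly rate r = 18%/12 = 1.5% = 0.015.
While 3.5% of the post-interest balance exceeds £35.00, each month B ← (B·(1+r))·(1 − 0.035), i.e. B shrinks by the factor (1+r)·0.965 = 0.97947.
This holds for months 1–51. Entering month 52 the balance is £982.76; 3.5% of the post-interest balance is now below £35.00, so the flat £35.00 minimum applies from here.
From month 52 a fixed £35.00 at rate r clears £982.76 in 37 more payments. Total: 51 + 37 = 88 months.

88 months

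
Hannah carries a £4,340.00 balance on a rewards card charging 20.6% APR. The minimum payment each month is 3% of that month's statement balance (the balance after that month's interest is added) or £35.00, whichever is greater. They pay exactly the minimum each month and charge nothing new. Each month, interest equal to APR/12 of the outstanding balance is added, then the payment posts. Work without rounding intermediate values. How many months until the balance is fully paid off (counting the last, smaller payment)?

148 months

Monthly rate r = 20.6%/12 = 1.71667% = 0.0171667.
While 3% of the post-interest balance exceeds £35.00, each month B ← (B·(1+r))·(1 − 0.03), i.e. B shrinks by the factor (1+r)·0.97 = 0.98665.
This holds for months 1–100. Entering month 101 the balance is £1,132.07; 3% of the post-interest balance is now below £35.00, so the flat £35.00 minimum applies from here.
From month 101 a fixed £35.00 at rate r clears £1,132.07 in 48 more payments. Total: 100 + 48 = 148 months.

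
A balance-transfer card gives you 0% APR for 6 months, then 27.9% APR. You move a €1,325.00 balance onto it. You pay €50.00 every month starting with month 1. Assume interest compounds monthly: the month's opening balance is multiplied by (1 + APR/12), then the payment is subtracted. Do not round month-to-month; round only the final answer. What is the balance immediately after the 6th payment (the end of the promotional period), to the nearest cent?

€1,025.00

Promo months 1–6 at r₀ = 0%/12 = 0; months 7+ at r₁ = 27.9%/12 = 0.02325.
After month 6 (no interest yet): B = €1,325.00 − 6·€50.00 = €1,025.00.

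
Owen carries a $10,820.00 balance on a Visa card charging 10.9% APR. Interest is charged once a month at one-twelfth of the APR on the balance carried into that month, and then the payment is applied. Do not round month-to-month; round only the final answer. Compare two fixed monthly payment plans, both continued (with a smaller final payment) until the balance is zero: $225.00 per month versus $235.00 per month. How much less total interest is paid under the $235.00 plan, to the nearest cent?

Monthly rate r = 10.9%/12 = 0.908333% = 0.00908333.
At $225.00/mo: n = ⌈−ln(1 − rB₀/P)/ln(1+r)⌉ = 64 payments (last $111.41); total interest = total paid − $10,820.00 = $3,466.41.
At $235.00/mo: 60 payments (last $212.30); total interest $3,257.30.
Interest saved = $3,466.41 − $3,257.30 = $209.11.

$209.11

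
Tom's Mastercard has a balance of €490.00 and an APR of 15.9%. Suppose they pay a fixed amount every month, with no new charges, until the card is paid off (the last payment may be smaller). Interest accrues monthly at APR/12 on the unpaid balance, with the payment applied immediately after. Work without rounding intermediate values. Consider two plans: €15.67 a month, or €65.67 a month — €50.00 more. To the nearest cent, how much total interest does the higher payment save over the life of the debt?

€117.52

Monthly rate r = 15.9%/12 = 1.325% = 0.01325.
At €15.67/mo: n = ⌈−ln(1 − rB₀/P)/ln(1+r)⌉ = 41 payments (last €10.11); total interest = total paid − €490.00 = €146.91.
At €65.67/mo: 8 payments (last €59.70); total interest €29.39.
Interest saved = €146.91 − €29.39 = €117.52.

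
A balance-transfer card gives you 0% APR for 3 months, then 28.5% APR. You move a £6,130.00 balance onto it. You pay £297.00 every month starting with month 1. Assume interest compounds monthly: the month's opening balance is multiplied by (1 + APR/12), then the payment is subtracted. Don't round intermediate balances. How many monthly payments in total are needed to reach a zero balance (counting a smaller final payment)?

27 payments

Promo months 1–3 at r₀ = 0%/12 = 0; months 4+ at r₁ = 28.5%/12 = 0.02375.
After month 3 (no interest yet): B = £6,130.00 − 3·£297.00 = £5,239.00.
Then at r₁ with £297.00/mo: n₂ = −ln(1 − r₁·B/P)/ln(1+r₁) ≈ 23.13 → 24 more payments.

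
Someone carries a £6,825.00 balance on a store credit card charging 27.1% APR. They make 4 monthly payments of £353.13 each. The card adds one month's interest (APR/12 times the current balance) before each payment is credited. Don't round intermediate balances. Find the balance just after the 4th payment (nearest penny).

Monthly rate r = 27.1%/12 = 2.25833% = 0.0225833.
Each month: B ← B·(1+r) − £353.13.
Month 1: interest £154.13; balance after payment £6,626.00.
Month 2: interest £149.64; balance after payment £6,422.51.
Month 3: interest £145.04; balance after payment £6,214.42.
Month 4: interest £140.34; balance after payment £6,001.63.

£6,001.63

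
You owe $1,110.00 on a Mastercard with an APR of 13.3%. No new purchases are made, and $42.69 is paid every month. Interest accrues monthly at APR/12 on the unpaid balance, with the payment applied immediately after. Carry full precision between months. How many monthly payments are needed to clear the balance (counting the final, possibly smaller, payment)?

Monthly rate r = 13.3%/12 = 1.10833% = 0.0110833.
Recurrence: B ← B·(1+r) − $42.69.
Month 1: interest $12.30; balance after payment $1,079.61.
Month 2: interest $11.97; balance after payment $1,048.89.
Closed form: n = −ln(1 − rB₀/P)/ln(1+r) = −ln(0.71182)/ln(1.01108) ≈ 30.840, so the balance reaches zero during payment 31.

31 months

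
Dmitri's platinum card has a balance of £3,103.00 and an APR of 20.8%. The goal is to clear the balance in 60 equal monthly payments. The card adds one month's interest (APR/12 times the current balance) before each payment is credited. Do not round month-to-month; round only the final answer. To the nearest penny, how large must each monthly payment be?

£83.60

Monthly rate r = 20.8%/12 = 1.73333% = 0.0173333.
Level-payment amortization: P = B₀·r / (1 − (1+r)^(−n)) = 3103.00·0.0173333 / (1 − 1.01733^(−60)).
Denominator 1 − (1+r)^(−60) = 0.643381781.
P = 53.7853 / 0.643381781 ≈ 83.60.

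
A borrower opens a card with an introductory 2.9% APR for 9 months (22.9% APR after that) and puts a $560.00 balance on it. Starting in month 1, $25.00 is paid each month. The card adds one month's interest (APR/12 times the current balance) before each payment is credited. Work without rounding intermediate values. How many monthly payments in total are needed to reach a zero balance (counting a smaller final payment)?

Promo months 1–9 at r₀ = 2.9%/12 = 0.00241667; months 10+ at r₁ = 22.9%/12 = 0.0190833.
After month 9: iterate B ← B·(1+r₀) − $25.00 for 9 months → $345.11.
Then at r₁ with $25.00/mo: n₂ = −ln(1 − r₁·B/P)/ln(1+r₁) ≈ 16.17 → 17 more payments.

26 months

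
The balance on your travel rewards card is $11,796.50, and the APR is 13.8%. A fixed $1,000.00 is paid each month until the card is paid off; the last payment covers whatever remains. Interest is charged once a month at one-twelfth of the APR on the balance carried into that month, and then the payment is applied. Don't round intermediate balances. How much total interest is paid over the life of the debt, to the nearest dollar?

Monthly rate r = 13.8%/12 = 1.15% = 0.0115.
Payoff takes n = ⌈−ln(1 − rB₀/P)/ln(1+r)⌉ = ⌈12.750⌉ = 13 payments; the last is $751.11.
Total paid = 12·$1,000.00 + $751.11 = $12,751.11.
Total interest = total paid − principal = $12,751.11 − $11,796.50 = $954.61.

$955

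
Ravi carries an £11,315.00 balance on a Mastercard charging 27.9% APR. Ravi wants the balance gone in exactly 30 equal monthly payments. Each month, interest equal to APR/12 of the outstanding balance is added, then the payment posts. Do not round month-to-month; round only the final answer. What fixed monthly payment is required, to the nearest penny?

Monthly rate r = 27.9%/12 = 2.325% = 0.02325.
Level-payment amortization: P = B₀·r / (1 − (1+r)^(−n)) = 11315.00·0.02325 / (1 − 1.02325^(−30)).
Denominator 1 − (1+r)^(−30) = 0.498180654.
P = 263.074 / 0.498180654 ≈ 528.07.

£528.07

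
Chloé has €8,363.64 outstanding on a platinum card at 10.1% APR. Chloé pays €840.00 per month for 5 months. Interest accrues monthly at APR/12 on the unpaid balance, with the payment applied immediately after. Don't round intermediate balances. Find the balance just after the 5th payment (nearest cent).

€4,450.29

Monthly rate r = 10.1%/12 = 0.841667% = 0.00841667.
Each month: B ← B·(1+r) − €840.00.
Month 1: interest €70.39; balance after payment €7,594.03.
Month 2: interest €63.92; balance after payment €6,817.95.
Month 3: interest €57.38; balance after payment €6,035.33.
Month 4: interest €50.80; balance after payment €5,246.13.
Month 5: interest €44.15; balance after payment €4,450.29.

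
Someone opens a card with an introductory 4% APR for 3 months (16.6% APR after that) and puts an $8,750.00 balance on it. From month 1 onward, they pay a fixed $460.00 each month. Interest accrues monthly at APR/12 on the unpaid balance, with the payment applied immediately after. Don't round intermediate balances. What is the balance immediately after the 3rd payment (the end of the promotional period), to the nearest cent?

$7,453.19

Promo months 1–3 at r₀ = 4%/12 = 0.00333333; months 4+ at r₁ = 16.6%/12 = 0.0138333.
After month 3: iterate B ← B·(1+r₀) − $460.00 for 3 months → $7,453.19.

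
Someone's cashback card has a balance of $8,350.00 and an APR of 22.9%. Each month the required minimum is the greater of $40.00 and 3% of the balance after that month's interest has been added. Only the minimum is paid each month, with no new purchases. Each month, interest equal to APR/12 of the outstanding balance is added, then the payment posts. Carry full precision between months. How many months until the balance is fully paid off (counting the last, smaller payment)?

Monthly rate r = 22.9%/12 = 1.90833% = 0.0190833.
While 3% of the post-interest balance exceeds $40.00, each month B ← (B·(1+r))·(1 − 0.03), i.e. B shrinks by the factor (1+r)·0.97 = 0.98851.
This holds for months 1–161. Entering month 162 the balance is $1,299.26; 3% of the post-interest balance is now below $40.00, so the flat $40.00 minimum applies from here.
From month 162 a fixed $40.00 at rate r clears $1,299.26 in 52 more payments. Total: 161 + 52 = 213 months.

213 months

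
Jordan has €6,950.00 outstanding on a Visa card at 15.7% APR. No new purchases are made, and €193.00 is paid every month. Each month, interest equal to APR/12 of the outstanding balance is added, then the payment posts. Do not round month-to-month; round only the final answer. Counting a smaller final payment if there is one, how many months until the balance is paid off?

50 payments

Monthly rate r = 15.7%/12 = 1.30833% = 0.0130833.
Recurrence: B ← B·(1+r) − €193.00.
Month 1: interest €90.93; balance after payment €6,847.93.
Month 2: interest €89.59; balance after payment €6,744.52.
Closed form: n = −ln(1 − rB₀/P)/ln(1+r) = −ln(0.52886)/ln(1.01308) ≈ 49.007, so the balance reaches zero during payment 50.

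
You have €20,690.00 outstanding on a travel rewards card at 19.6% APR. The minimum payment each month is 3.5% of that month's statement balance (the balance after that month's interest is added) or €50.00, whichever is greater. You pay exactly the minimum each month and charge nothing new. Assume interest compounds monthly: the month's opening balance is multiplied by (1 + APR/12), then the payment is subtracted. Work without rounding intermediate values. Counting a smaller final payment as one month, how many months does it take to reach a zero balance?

Monthly rate r = 19.6%/12 = 1.63333% = 0.0163333.
While 3.5% of the post-interest balance exceeds €50.00, each month B ← (B·(1+r))·(1 − 0.035), i.e. B shrinks by the factor (1+r)·0.965 = 0.98076.
This holds for months 1–139. Entering month 140 the balance is €1,390.22; 3.5% of the post-interest balance is now below €50.00, so the flat €50.00 minimum applies from here.
From month 140 a fixed €50.00 at rate r clears €1,390.22 in 38 more payments. Total: 139 + 38 = 177 months.

177 months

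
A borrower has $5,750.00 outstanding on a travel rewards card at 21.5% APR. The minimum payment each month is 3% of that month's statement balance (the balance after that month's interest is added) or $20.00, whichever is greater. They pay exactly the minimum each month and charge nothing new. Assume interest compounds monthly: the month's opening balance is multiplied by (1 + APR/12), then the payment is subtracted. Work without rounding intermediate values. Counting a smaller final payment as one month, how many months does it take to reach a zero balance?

221 months

Monthly rate r = 21.5%/12 = 1.79167% = 0.0179167.
While 3% of the post-interest balance exceeds $20.00, each month B ← (B·(1+r))·(1 − 0.03), i.e. B shrinks by the factor (1+r)·0.97 = 0.98738.
This holds for months 1–172. Entering month 173 the balance is $647.01; 3% of the post-interest balance is now below $20.00, so the flat $20.00 minimum applies from here.
From month 173 a fixed $20.00 at rate r clears $647.01 in 49 more payments. Total: 172 + 49 = 221 months.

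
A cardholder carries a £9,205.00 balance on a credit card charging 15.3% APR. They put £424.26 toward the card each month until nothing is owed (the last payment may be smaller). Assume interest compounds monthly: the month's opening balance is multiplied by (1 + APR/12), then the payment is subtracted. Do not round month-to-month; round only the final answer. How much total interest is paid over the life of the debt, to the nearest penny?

£1,639.97

Monthly rate r = 15.3%/12 = 1.275% = 0.01275.
Payoff takes n = ⌈−ln(1 − rB₀/P)/ln(1+r)⌉ = ⌈25.561⌉ = 26 payments; the last is £238.47.
Total paid = 25·£424.26 + £238.47 = £10,844.97.
Total interest = total paid − principal = £10,844.97 − £9,205.00 = £1,639.97.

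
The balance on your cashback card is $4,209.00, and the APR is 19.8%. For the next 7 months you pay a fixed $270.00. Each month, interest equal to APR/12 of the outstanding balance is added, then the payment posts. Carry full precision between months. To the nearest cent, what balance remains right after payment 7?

$2,733.71

Monthly rate r = 19.8%/12 = 1.65% = 0.0165.
Each month: B ← B·(1+r) − $270.00.
Month 1: interest $69.45; balance after payment $4,008.45.
Month 2: interest $66.14; balance after payment $3,804.59.
Month 3: interest $62.78; balance after payment $3,597.36.
Month 4: interest $59.36; balance after payment $3,386.72.
Month 5: interest $55.88; balance after payment $3,172.60.
Month 6: interest $52.35; balance after payment $2,954.95.
Month 7: interest $48.76; balance after payment $2,733.71.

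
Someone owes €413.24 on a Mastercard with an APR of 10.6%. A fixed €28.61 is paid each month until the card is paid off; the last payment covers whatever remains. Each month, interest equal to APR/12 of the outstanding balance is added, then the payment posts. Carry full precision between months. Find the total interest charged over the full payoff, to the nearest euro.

Monthly rate r = 10.6%/12 = 0.883333% = 0.00883333.
Payoff takes n = ⌈−ln(1 − rB₀/P)/ln(1+r)⌉ = ⌈15.520⌉ = 16 payments; the last is €14.91.
Total paid = 15·€28.61 + €14.91 = €444.06.
Total interest = total paid − principal = €444.06 − €413.24 = €30.82.

€31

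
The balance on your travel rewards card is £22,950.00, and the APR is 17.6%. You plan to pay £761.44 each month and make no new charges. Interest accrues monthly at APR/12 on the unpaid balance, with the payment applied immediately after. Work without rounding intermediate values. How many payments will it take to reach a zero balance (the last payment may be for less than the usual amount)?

41 payments

Monthly rate r = 17.6%/12 = 1.46667% = 0.0146667.
Recurrence: B ← B·(1+r) − £761.44.
Month 1: interest £336.60; balance after payment £22,525.16.
Month 2: interest £330.37; balance after payment £22,094.09.
Closed form: n = −ln(1 − rB₀/P)/ln(1+r) = −ln(0.55794)/ln(1.01467) ≈ 40.075, so the balance reaches zero during payment 41.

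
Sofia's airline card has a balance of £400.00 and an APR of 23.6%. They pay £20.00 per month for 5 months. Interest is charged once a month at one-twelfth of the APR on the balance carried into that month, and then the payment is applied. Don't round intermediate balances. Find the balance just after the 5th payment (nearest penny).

Monthly rate r = 23.6%/12 = 1.96667% = 0.0196667.
Each month: B ← B·(1+r) − £20.00.
Month 1: interest £7.87; balance after payment £387.87.
Month 2: interest £7.63; balance after payment £375.49.
Month 3: interest £7.38; balance after payment £362.88.
Month 4: interest £7.14; balance after payment £350.02.
Month 5: interest £6.88; balance after payment £336.90.

£336.90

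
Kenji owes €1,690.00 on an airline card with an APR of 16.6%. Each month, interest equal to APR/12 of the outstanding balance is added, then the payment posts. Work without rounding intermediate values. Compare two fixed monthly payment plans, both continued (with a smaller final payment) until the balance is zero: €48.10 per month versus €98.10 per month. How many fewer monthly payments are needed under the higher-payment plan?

29 fewer payments

Monthly rate r = 16.6%/12 = 1.38333% = 0.0138333.
At €48.10/mo: n = ⌈−ln(1 − rB₀/P)/ln(1+r)⌉ = 49 payments (last €21.62); total interest = total paid − €1,690.00 = €640.42.
At €98.10/mo: 20 payments (last €79.97); total interest €253.87.
Payments saved = 49 − 20 = 29.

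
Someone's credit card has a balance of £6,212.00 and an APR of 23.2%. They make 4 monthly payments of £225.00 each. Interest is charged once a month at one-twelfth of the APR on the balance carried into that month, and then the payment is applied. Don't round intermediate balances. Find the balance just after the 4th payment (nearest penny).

Monthly rate r = 23.2%/12 = 1.93333% = 0.0193333.
Each month: B ← B·(1+r) − £225.00.
Month 1: interest £120.10; balance after payment £6,107.10.
Month 2: interest £118.07; balance after payment £6,000.17.
Month 3: interest £116.00; balance after payment £5,891.17.
Month 4: interest £113.90; balance after payment £5,780.07.

£5,780.07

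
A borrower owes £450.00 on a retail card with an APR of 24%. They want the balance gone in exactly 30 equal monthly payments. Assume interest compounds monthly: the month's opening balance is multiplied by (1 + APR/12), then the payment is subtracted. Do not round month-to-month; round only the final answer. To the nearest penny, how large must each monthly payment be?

Monthly rate r = 24%/12 = 2% = 0.02.
Level-payment amortization: P = B₀·r / (1 − (1+r)^(−n)) = 450.00·0.02 / (1 − 1.02^(−30)).
Denominator 1 − (1+r)^(−30) = 0.447929111.
P = 9 / 0.447929111 ≈ 20.09.

£20.09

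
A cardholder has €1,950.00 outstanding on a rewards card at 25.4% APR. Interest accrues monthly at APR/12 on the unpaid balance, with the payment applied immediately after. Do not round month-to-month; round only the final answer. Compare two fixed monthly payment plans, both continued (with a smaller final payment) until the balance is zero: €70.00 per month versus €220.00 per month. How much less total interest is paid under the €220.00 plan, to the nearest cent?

Monthly rate r = 25.4%/12 = 2.11667% = 0.0211667.
At €70.00/mo: n = ⌈−ln(1 − rB₀/P)/ln(1+r)⌉ = 43 payments (last €36.96); total interest = total paid − €1,950.00 = €1,026.96.
At €220.00/mo: 10 payments (last €202.54); total interest €232.54.
Interest saved = €1,026.96 − €232.54 = €794.42.

€794.42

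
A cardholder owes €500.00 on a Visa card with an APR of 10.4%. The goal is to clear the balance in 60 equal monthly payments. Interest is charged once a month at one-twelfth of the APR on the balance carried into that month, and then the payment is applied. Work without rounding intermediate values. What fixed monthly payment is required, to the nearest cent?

€10.72

Monthly rate r = 10.4%/12 = 0.866667% = 0.00866667.
Level-payment amortization: P = B₀·r / (1 − (1+r)^(−n)) = 500.00·0.00866667 / (1 − 1.00867^(−60)).
Denominator 1 − (1+r)^(−60) = 0.404145996.
P = 4.33333 / 0.404145996 ≈ 10.72.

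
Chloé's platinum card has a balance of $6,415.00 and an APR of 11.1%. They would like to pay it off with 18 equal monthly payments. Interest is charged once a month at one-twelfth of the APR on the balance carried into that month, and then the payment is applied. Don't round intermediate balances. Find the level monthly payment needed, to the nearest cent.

$388.52

Monthly rate r = 11.1%/12 = 0.925% = 0.00925.
Level-payment amortization: P = B₀·r / (1 − (1+r)^(−n)) = 6415.00·0.00925 / (1 − 1.00925^(−18)).
Denominator 1 − (1+r)^(−18) = 0.152728975.
P = 59.3387 / 0.152728975 ≈ 388.52.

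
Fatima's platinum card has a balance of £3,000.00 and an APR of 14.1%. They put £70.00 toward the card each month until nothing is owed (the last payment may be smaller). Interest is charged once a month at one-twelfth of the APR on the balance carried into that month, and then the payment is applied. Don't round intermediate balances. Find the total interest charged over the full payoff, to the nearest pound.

Monthly rate r = 14.1%/12 = 1.175% = 0.01175.
Payoff takes n = ⌈−ln(1 − rB₀/P)/ln(1+r)⌉ = ⌈59.951⌉ = 60 payments; the last is £66.58.
Total paid = 59·£70.00 + £66.58 = £4,196.58.
Total interest = total paid − principal = £4,196.58 − £3,000.00 = £1,196.58.

£1,197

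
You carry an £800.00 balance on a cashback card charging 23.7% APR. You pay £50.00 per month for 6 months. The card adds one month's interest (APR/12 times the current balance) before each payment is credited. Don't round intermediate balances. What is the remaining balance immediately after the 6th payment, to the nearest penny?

Monthly rate r = 23.7%/12 = 1.975% = 0.01975.
Each month: B ← B·(1+r) − £50.00.
Month 1: interest £15.80; balance after payment £765.80.
Month 2: interest £15.12; balance after payment £730.92.
Month 3: interest £14.44; balance after payment £695.36.
Month 4: interest £13.73; balance after payment £659.09.
Month 5: interest £13.02; balance after payment £622.11.
Month 6: interest £12.29; balance after payment £584.40.

£584.40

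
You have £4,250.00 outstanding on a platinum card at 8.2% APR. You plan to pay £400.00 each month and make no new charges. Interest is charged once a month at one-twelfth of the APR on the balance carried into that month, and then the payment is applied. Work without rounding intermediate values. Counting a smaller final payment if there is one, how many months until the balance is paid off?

Monthly rate r = 8.2%/12 = 0.683333% = 0.00683333.
Recurrence: B ← B·(1+r) − £400.00.
Month 1: interest £29.04; balance after payment £3,879.04.
Month 2: interest £26.51; balance after payment £3,505.55.
Closed form: n = −ln(1 − rB₀/P)/ln(1+r) = −ln(0.9274)/ln(1.00683) ≈ 11.068, so the balance reaches zero during payment 12.

12 months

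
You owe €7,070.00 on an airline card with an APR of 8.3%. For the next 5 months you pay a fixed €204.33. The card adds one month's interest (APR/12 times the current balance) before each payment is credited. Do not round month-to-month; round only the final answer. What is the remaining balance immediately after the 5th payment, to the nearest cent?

Monthly rate r = 8.3%/12 = 0.691667% = 0.00691667.
Each month: B ← B·(1+r) − €204.33.
Month 1: interest €48.90; balance after payment €6,914.57.
Month 2: interest €47.83; balance after payment €6,758.07.
Month 3: interest €46.74; balance after payment €6,600.48.
Month 4: interest €45.65; balance after payment €6,441.80.
Month 5: interest €44.56; balance after payment €6,282.03.

€6,282.03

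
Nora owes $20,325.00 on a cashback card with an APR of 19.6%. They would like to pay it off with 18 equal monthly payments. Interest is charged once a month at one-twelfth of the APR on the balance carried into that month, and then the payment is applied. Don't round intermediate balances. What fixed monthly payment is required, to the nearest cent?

Monthly rate r = 19.6%/12 = 1.63333% = 0.0163333.
Level-payment amortization: P = B₀·r / (1 − (1+r)^(−n)) = 20325.00·0.0163333 / (1 − 1.01633^(−18)).
Denominator 1 − (1+r)^(−18) = 0.252951245.
P = 331.975 / 0.252951245 ≈ 1312.41.

$1,312.41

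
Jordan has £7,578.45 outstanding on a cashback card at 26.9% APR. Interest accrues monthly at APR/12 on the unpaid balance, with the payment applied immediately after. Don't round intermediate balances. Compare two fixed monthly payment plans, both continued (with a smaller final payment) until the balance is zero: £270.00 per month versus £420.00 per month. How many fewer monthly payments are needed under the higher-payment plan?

21 fewer payments

Monthly rate r = 26.9%/12 = 2.24167% = 0.0224167.
At £270.00/mo: n = ⌈−ln(1 − rB₀/P)/ln(1+r)⌉ = 45 payments (last £203.31); total interest = total paid − £7,578.45 = £4,504.86.
At £420.00/mo: 24 payments (last £160.97); total interest £2,242.52.
Payments saved = 45 − 24 = 21.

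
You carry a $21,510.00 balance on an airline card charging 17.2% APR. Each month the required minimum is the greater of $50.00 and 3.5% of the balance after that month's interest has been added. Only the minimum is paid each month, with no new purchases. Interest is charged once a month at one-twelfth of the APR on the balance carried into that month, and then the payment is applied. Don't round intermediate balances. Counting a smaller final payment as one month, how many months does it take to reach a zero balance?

164 months

Monthly rate r = 17.2%/12 = 1.43333% = 0.0143333.
While 3.5% of the post-interest balance exceeds $50.00, each month B ← (B·(1+r))·(1 − 0.035), i.e. B shrinks by the factor (1+r)·0.965 = 0.97883.
This holds for months 1–128. Entering month 129 the balance is $1,390.80; 3.5% of the post-interest balance is now below $50.00, so the flat $50.00 minimum applies from here.
From month 129 a fixed $50.00 at rate r clears $1,390.80 in 36 more payments. Total: 128 + 36 = 164 months.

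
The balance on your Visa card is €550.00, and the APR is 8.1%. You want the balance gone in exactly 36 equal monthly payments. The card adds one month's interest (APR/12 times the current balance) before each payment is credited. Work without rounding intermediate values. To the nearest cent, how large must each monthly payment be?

€17.26

Monthly rate r = 8.1%/12 = 0.675% = 0.00675.
Level-payment amortization: P = B₀·r / (1 − (1+r)^(−n)) = 550.00·0.00675 / (1 − 1.00675^(−36)).
Denominator 1 − (1+r)^(−36) = 0.215087904.
P = 3.7125 / 0.215087904 ≈ 17.26.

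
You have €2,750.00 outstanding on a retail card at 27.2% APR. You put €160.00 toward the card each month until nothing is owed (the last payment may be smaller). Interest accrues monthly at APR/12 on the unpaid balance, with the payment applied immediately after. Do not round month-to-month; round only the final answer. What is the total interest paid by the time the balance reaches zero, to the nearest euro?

€774

Monthly rate r = 27.2%/12 = 2.26667% = 0.0226667.
Payoff takes n = ⌈−ln(1 − rB₀/P)/ln(1+r)⌉ = ⌈22.023⌉ = 23 payments; the last is €3.71.
Total paid = 22·€160.00 + €3.71 = €3,523.71.
Total interest = total paid − principal = €3,523.71 − €2,750.00 = €773.71.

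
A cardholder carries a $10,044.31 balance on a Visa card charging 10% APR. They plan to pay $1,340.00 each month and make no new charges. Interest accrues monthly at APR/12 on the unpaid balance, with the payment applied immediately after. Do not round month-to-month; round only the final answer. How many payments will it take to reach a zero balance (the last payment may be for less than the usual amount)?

Monthly rate r = 10%/12 = 0.833333% = 0.00833333.
Recurrence: B ← B·(1+r) − $1,340.00.
Month 1: interest $83.70; balance after payment $8,788.01.
Month 2: interest $73.23; balance after payment $7,521.25.
Closed form: n = −ln(1 − rB₀/P)/ln(1+r) = −ln(0.93754)/ln(1.00833) ≈ 7.772, so the balance reaches zero during payment 8.

8 months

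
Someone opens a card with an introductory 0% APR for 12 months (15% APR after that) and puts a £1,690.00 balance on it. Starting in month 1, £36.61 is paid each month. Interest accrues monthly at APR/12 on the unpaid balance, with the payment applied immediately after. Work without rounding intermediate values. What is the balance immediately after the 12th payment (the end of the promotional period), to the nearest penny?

Promo months 1–12 at r₀ = 0%/12 = 0; months 13+ at r₁ = 15%/12 = 0.0125.
After month 12 (no interest yet): B = £1,690.00 − 12·£36.61 = £1,250.68.

£1,250.68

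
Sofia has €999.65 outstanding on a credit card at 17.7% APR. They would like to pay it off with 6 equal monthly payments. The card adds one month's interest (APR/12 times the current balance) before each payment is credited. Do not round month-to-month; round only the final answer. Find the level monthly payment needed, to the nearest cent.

Monthly rate r = 17.7%/12 = 1.475% = 0.01475.
Level-payment amortization: P = B₀·r / (1 − (1+r)^(−n)) = 999.65·0.01475 / (1 − 1.01475^(−6)).
Denominator 1 − (1+r)^(−6) = 0.0841051014.
P = 14.7448 / 0.0841051014 ≈ 175.31.

€175.31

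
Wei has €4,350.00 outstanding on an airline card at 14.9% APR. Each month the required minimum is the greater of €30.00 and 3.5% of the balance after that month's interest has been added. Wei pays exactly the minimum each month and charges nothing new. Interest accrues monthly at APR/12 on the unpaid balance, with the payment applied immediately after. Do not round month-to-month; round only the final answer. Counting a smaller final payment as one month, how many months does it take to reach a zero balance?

Monthly rate r = 14.9%/12 = 1.24167% = 0.0124167.
While 3.5% of the post-interest balance exceeds €30.00, each month B ← (B·(1+r))·(1 − 0.035), i.e. B shrinks by the factor (1+r)·0.965 = 0.97698.
This holds for months 1–71. Entering month 72 the balance is €832.60; 3.5% of the post-interest balance is now below €30.00, so the flat €30.00 minimum applies from here.
From month 72 a fixed €30.00 at rate r clears €832.60 in 35 more payments. Total: 71 + 35 = 106 months.

106 months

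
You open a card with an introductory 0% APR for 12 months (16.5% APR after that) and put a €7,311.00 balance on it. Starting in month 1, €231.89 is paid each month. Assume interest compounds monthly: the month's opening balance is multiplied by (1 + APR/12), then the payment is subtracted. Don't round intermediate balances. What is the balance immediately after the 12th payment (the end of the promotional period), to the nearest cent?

Promo months 1–12 at r₀ = 0%/12 = 0; months 13+ at r₁ = 16.5%/12 = 0.01375.
After month 12 (no interest yet): B = €7,311.00 − 12·€231.89 = €4,528.32.

€4,528.32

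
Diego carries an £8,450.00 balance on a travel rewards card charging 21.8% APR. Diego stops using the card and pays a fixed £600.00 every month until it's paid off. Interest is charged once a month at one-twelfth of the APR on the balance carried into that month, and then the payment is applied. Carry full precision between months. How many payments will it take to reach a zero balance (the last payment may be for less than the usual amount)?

Monthly rate r = 21.8%/12 = 1.81667% = 0.0181667.
Recurrence: B ← B·(1+r) − £600.00.
Month 1: interest £153.51; balance after payment £8,003.51.
Month 2: interest £145.40; balance after payment £7,548.91.
Closed form: n = −ln(1 − rB₀/P)/ln(1+r) = −ln(0.74415)/ln(1.01817) ≈ 16.414, so the balance reaches zero during payment 17.

17 payments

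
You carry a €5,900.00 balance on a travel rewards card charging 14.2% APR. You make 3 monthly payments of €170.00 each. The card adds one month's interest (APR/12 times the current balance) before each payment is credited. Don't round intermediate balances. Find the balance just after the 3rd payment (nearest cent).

Monthly rate r = 14.2%/12 = 1.18333% = 0.0118333.
Each month: B ← B·(1+r) − €170.00.
Month 1: interest €69.82; balance after payment €5,799.82.
Month 2: interest €68.63; balance after payment €5,698.45.
Month 3: interest €67.43; balance after payment €5,595.88.

€5,595.88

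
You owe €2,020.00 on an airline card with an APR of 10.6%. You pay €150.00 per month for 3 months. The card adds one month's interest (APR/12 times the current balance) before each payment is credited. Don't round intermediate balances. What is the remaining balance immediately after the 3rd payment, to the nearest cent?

Monthly rate r = 10.6%/12 = 0.883333% = 0.00883333.
Each month: B ← B·(1+r) − €150.00.
Month 1: interest €17.84; balance after payment €1,887.84.
Month 2: interest €16.68; balance after payment €1,754.52.
Month 3: interest €15.50; balance after payment €1,620.02.

€1,620.02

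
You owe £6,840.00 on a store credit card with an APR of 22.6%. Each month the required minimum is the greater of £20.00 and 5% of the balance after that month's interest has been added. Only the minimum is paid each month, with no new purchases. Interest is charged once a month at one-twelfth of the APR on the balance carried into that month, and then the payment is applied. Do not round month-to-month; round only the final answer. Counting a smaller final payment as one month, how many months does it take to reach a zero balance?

113 months

Monthly rate r = 22.6%/12 = 1.88333% = 0.0188333.
While 5% of the post-interest balance exceeds £20.00, each month B ← (B·(1+r))·(1 − 0.05), i.e. B shrinks by the factor (1+r)·0.95 = 0.96789.
This holds for months 1–88. Entering month 89 the balance is £387.09; 5% of the post-interest balance is now below £20.00, so the flat £20.00 minimum applies from here.
From month 89 a fixed £20.00 at rate r clears £387.09 in 25 more payments. Total: 88 + 25 = 113 months.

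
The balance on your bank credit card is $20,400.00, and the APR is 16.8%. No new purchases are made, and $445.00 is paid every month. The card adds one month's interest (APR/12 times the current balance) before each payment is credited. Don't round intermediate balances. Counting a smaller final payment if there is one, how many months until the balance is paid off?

Monthly rate r = 16.8%/12 = 1.4% = 0.014.
Recurrence: B ← B·(1+r) − $445.00.
Month 1: interest $285.60; balance after payment $20,240.60.
Month 2: interest $283.37; balance after payment $20,078.97.
Closed form: n = −ln(1 − rB₀/P)/ln(1+r) = −ln(0.3582)/ln(1.014) ≈ 73.845, so the balance reaches zero during payment 74.

74 months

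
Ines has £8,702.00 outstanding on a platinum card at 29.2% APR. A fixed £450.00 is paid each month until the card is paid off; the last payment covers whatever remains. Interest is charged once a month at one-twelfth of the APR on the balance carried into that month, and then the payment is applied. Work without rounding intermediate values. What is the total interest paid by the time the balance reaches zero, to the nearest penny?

Monthly rate r = 29.2%/12 = 2.43333% = 0.0243333.
Payoff takes n = ⌈−ln(1 − rB₀/P)/ln(1+r)⌉ = ⌈26.450⌉ = 27 payments; the last is £204.04.
Total paid = 26·£450.00 + £204.04 = £11,904.04.
Total interest = total paid − principal = £11,904.04 − £8,702.00 = £3,202.04.

£3,202.04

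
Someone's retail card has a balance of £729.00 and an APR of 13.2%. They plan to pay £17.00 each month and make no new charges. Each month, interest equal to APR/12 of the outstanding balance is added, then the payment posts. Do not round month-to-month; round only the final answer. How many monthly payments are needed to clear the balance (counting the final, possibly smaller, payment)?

59 payments

Monthly rate r = 13.2%/12 = 1.1% = 0.011.
Recurrence: B ← B·(1+r) − £17.00.
Month 1: interest £8.02; balance after payment £720.02.
Month 2: interest £7.92; balance after payment £710.94.
Closed form: n = −ln(1 − rB₀/P)/ln(1+r) = −ln(0.52829)/ln(1.011) ≈ 58.328, so the balance reaches zero during payment 59.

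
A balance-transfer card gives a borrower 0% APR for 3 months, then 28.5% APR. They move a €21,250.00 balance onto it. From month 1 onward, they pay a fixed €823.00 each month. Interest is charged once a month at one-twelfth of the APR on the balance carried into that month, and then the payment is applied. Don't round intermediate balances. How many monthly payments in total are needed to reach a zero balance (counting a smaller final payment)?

37 months

Promo months 1–3 at r₀ = 0%/12 = 0; months 4+ at r₁ = 28.5%/12 = 0.02375.
After month 3 (no interest yet): B = €21,250.00 − 3·€823.00 = €18,781.00.
Then at r₁ with €823.00/mo: n₂ = −ln(1 − r₁·B/P)/ln(1+r₁) ≈ 33.27 → 34 more payments.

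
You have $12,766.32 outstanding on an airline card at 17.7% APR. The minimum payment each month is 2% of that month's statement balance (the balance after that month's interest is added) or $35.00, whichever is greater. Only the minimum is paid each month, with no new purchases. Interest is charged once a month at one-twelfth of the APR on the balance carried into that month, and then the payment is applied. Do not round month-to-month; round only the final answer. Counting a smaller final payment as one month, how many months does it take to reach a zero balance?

Monthly rate r = 17.7%/12 = 1.475% = 0.01475.
While 2% of the post-interest balance exceeds $35.00, each month B ← (B·(1+r))·(1 − 0.02), i.e. B shrinks by the factor (1+r)·0.98 = 0.99445.
This holds for months 1–361. Entering month 362 the balance is $1,715.14; 2% of the post-interest balance is now below $35.00, so the flat $35.00 minimum applies from here.
From month 362 a fixed $35.00 at rate r clears $1,715.14 in 88 more payments. Total: 361 + 88 = 449 months.

449 months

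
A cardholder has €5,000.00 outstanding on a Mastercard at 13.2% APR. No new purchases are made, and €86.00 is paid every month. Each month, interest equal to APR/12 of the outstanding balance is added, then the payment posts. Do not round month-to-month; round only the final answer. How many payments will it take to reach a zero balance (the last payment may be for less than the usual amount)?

94 months

Monthly rate r = 13.2%/12 = 1.1% = 0.011.
Recurrence: B ← B·(1+r) − €86.00.
Month 1: interest €55.00; balance after payment €4,969.00.
Month 2: interest €54.66; balance after payment €4,937.66.
Closed form: n = −ln(1 − rB₀/P)/ln(1+r) = −ln(0.36047)/ln(1.011) ≈ 93.269, so the balance reaches zero during payment 94.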